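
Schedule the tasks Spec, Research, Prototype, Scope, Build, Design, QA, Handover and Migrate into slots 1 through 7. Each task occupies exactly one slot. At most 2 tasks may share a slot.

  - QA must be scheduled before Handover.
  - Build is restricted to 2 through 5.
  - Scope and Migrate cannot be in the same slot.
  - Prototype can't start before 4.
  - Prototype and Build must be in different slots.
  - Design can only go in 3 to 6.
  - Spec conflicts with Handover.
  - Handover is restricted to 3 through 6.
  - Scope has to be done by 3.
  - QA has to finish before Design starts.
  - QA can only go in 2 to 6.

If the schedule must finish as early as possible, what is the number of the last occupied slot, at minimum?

slot 5

The precedence chain requires at least 2 distinct slots.
With at most 2 per slot and 9 tasks, at least 5 slots are needed.
Prototype can't be placed before 4, so the schedule must run through at least slot 4.
5 works (last occupied slot: 5): for example Design=3; Research=4; Scope=1; Prototype=4; Handover=3; Build=2; QA=2; Spec=1; Migrate=5.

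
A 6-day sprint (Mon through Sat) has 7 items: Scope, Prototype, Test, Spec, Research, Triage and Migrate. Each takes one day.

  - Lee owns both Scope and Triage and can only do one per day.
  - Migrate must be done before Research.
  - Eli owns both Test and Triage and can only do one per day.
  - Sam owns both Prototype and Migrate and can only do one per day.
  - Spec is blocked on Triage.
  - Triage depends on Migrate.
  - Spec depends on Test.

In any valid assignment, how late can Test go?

Downstream work caps Test at Fri.
Test at Fri is achievable: Prototype -> Tue; Migrate -> Mon; Research -> Tue; Test -> Fri; Triage -> Tue; Spec -> Sat; Scope -> Mon.

Fri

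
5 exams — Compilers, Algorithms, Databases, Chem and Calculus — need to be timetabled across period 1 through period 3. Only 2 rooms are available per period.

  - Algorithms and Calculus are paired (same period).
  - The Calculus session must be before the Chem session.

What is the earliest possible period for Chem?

Precedence pushes Chem to at least period 2.
Chem at period 2 is achievable: Chem=period 2, Databases=period 3, Algorithms=period 1, Compilers=period 2, Calculus=period 1.

period 2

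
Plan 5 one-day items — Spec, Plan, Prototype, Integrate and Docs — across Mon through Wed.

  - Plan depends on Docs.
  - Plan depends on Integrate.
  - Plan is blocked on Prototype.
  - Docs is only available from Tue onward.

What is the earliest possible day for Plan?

Precedence pushes Plan to at least Wed.
Plan at Wed is achievable: Spec=Mon; Integrate=Mon; Plan=Wed; Docs=Tue; Prototype=Mon.

Wed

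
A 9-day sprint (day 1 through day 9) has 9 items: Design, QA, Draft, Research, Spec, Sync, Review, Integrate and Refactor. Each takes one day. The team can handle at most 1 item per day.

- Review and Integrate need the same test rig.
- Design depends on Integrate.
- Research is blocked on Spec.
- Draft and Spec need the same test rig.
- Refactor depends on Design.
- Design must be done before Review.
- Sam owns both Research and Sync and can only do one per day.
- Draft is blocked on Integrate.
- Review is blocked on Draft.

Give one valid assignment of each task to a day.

Draft -> day 3; Review -> day 4; Design -> day 2; Refactor -> day 7; Sync -> day 9; Spec -> day 5; Integrate -> day 1; Research -> day 6; QA -> day 8

Checking: Spec(day 5) before Research(day 6); Design(day 2) before Refactor(day 7); Draft(day 3) before Review(day 4); Integrate(day 1) before Design(day 2); Design(day 2) before Review(day 4); Integrate(day 1) before Draft(day 3); Draft(day 3) != Spec(day 5); Review(day 4) != Integrate(day 1); Research(day 6) != Sync(day 9); max 1 per day (cap 1).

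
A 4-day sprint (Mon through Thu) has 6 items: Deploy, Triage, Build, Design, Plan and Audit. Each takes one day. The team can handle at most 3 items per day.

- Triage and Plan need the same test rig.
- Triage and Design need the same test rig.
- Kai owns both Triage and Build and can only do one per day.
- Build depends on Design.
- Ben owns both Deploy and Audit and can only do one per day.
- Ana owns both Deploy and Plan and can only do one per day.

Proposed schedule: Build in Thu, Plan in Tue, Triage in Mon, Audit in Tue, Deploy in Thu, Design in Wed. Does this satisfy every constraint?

The team can handle at most 3 items per day — holds.
Triage and Design need the same test rig — holds.
Build depends on Design — holds.
Triage and Plan need the same test rig — holds.
Ana owns both Deploy and Plan and can only do one per day — holds.
Kai owns both Triage and Build and can only do one per day — holds.
Ben owns both Deploy and Audit and can only do one per day — holds.

Valid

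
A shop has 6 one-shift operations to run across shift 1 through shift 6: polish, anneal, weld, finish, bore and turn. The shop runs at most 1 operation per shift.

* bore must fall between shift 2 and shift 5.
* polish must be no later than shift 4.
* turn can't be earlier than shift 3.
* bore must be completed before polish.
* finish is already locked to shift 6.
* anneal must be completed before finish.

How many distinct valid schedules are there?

Splitting on polish: it can be shift 3 (4), shift 4 (6). Listing each branch's schedules as (anneal, weld, finish, bore, turn) by shift number:
polish=shift 3: (1,4,6,2,5) (1,5,6,2,4) (4,1,6,2,5) (5,1,6,2,4) — 4.
polish=shift 4: (1,2,6,3,5) (1,3,6,2,5) (1,5,6,2,3) (2,1,6,3,5) (3,1,6,2,5) (5,1,6,2,3) — 6.
Summing: 4 + 6 = 10.

10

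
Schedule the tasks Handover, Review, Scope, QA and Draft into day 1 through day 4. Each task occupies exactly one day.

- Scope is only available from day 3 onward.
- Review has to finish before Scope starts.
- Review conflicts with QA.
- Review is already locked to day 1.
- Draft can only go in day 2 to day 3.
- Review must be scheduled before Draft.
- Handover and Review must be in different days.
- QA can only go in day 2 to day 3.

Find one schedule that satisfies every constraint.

Handover -> day 2, Scope -> day 3, Draft -> day 2, Review -> day 1, QA -> day 2

Checking: Review(day 1) before Scope(day 3); Review(day 1) before Draft(day 2); Review(day 1) != QA(day 2); Handover(day 2) != Review(day 1); Review=day 1 in [day 1,day 1]; Scope=day 3 in [day 3,day 4]; Draft=day 2 in [day 2,day 3]; QA=day 2 in [day 2,day 3].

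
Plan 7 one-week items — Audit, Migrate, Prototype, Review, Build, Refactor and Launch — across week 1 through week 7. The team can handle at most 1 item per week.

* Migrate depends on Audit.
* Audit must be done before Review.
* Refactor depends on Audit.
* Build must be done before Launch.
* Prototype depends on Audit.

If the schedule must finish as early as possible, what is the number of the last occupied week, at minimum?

The precedence chain requires at least 2 distinct weeks.
With at most 1 per week and 7 tasks, at least 7 weeks are needed.
7 works (last occupied week: week 7): for example Prototype in week 3; Audit in week 1; Review in week 4; Refactor in week 6; Launch in week 7; Migrate in week 2; Build in week 5.

7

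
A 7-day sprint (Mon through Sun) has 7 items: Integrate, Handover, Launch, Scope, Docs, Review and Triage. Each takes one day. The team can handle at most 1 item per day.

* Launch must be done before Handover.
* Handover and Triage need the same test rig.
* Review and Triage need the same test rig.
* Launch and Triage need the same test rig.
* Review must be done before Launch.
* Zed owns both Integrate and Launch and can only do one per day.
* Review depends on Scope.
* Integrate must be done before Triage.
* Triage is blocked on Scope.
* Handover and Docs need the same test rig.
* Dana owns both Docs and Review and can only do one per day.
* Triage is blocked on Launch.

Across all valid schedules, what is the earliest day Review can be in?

Tue

Precedence pushes Review to at least Tue; downstream work caps Review at Fri.
Review at Tue is achievable: Handover -> Sat; Integrate -> Thu; Review -> Tue; Launch -> Wed; Triage -> Fri; Docs -> Sun; Scope -> Mon.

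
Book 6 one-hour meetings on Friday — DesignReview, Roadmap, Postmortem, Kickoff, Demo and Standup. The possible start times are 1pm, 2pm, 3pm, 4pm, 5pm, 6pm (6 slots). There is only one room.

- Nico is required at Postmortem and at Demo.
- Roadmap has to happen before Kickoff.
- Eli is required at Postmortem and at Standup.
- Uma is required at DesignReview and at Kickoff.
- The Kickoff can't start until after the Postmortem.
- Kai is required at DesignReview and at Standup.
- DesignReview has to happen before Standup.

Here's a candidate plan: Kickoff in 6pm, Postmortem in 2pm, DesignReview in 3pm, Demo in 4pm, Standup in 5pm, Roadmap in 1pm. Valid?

Kai is required at DesignReview and at Standup — holds.
Uma is required at DesignReview and at Kickoff — holds.
The Kickoff can't start until after the Postmortem — holds.
Eli is required at Postmortem and at Standup — holds.
Roadmap has to happen before Kickoff — holds.
There is only one room — holds.
DesignReview has to happen before Standup — holds.
Nico is required at Postmortem and at Demo — holds.

Valid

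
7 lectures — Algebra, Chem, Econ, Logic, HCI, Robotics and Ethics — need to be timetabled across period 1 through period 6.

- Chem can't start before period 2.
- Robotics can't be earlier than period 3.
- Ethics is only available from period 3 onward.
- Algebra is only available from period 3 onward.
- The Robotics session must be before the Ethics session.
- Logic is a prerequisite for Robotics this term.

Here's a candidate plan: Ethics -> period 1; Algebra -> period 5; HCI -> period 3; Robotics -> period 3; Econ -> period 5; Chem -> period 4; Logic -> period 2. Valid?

The Robotics session must be before the Ethics session — violated.
Logic is a prerequisite for Robotics this term — holds.
Robotics can't be earlier than period 3 — holds.
Chem can't start before period 2 — holds.
Ethics is only available from period 3 onward — violated.
Algebra is only available from period 3 onward — holds.

No — it violates: Ethics is only available from period 3 onward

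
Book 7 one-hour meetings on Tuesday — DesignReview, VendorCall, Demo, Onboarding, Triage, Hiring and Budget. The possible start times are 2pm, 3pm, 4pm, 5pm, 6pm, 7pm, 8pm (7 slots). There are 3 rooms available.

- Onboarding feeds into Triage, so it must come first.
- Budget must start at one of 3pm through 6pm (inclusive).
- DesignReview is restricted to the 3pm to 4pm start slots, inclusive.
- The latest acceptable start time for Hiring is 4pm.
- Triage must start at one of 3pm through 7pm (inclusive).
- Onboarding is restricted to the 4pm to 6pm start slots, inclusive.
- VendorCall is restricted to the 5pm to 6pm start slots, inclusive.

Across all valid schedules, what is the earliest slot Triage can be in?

Triage is available from 3pm; precedence pushes Triage to at least 5pm; Triage's own window allows nothing later than 7pm.
Triage at 5pm is achievable: VendorCall in 5pm, Triage in 5pm, Budget in 3pm, Onboarding in 4pm, Demo in 2pm, DesignReview in 3pm, Hiring in 2pm.

5pm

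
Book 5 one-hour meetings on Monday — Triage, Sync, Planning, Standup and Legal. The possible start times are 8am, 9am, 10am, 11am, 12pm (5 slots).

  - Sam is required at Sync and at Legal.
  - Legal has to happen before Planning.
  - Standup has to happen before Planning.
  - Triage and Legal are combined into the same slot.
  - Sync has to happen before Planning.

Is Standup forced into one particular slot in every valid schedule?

Standup can be 8am (e.g. Triage=9am, Sync=8am, Legal=9am, Standup=8am, Planning=10am) or 9am (e.g. Planning in 10am, Legal in 9am, Triage in 9am, Sync in 8am, Standup in 9am).

No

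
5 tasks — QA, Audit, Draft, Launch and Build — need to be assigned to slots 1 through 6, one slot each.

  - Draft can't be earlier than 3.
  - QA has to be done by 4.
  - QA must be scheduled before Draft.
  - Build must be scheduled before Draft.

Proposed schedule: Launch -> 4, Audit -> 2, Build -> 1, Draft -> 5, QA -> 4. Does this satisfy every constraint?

Yes, all constraints hold

Build must be scheduled before Draft — holds.
Draft can't be earlier than 3 — holds.
QA has to be done by 4 — holds.
QA must be scheduled before Draft — holds.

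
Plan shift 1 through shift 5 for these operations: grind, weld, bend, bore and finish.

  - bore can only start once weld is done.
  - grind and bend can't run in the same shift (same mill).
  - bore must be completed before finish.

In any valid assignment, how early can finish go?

Precedence pushes finish to at least shift 3.
finish at shift 3 is achievable: grind=shift 1, finish=shift 3, bend=shift 2, weld=shift 1, bore=shift 2.

shift 3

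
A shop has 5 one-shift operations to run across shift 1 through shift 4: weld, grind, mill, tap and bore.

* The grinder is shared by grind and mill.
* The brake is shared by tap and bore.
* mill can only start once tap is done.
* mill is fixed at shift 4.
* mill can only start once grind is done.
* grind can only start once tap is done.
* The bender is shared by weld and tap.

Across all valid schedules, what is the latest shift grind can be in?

Precedence pushes grind to at least shift 2; downstream work caps grind at shift 3.
grind at shift 3 is achievable: mill -> shift 4, grind -> shift 3, tap -> shift 1, bore -> shift 2, weld -> shift 2.

shift 3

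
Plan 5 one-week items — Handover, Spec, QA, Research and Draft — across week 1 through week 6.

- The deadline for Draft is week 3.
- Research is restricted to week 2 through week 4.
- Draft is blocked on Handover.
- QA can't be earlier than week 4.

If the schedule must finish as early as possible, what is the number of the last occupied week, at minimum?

The precedence chain requires at least 2 distinct weeks.
QA can't be placed before week 4, so the schedule must run through at least week 4.
4 works (last occupied week: week 4): for example Handover=week 1, QA=week 4, Spec=week 1, Research=week 2, Draft=week 2.

week 4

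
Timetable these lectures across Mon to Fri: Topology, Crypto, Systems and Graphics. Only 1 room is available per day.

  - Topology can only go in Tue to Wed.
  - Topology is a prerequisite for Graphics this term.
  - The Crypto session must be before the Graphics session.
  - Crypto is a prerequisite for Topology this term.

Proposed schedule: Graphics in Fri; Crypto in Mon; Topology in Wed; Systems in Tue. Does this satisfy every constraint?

Only 1 room is available per day — holds.
Topology is a prerequisite for Graphics this term — holds.
Crypto is a prerequisite for Topology this term — holds.
Topology can only go in Tue to Wed — holds.
The Crypto session must be before the Graphics session — holds.

Yes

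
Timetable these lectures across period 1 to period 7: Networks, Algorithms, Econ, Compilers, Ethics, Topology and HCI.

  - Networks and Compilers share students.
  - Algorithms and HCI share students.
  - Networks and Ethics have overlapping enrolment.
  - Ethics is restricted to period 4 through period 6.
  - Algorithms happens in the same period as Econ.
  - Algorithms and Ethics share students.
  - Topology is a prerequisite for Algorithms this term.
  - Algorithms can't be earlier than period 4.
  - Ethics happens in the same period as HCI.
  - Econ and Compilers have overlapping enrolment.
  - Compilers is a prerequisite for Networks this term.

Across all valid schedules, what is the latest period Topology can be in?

period 6

Downstream work caps Topology at period 6.
Topology at period 6 is achievable: Compilers in period 1; Topology in period 6; Ethics in period 4; HCI in period 4; Algorithms in period 7; Networks in period 2; Econ in period 7.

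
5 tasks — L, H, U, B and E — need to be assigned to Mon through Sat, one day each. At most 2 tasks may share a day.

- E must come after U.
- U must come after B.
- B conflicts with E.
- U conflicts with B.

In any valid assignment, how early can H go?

Mon

H at Mon is achievable: E=Wed, L=Tue, H=Mon, U=Tue, B=Mon.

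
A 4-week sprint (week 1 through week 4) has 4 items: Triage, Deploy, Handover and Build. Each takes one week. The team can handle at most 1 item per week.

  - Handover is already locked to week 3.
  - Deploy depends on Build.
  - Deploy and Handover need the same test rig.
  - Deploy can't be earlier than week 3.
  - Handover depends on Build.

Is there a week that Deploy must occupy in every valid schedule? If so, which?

week 4

Deploy's window is week 3–week 4.
Handover is fixed at week 3, and Deploy can't share a week with Handover.
So Deploy must be week 4.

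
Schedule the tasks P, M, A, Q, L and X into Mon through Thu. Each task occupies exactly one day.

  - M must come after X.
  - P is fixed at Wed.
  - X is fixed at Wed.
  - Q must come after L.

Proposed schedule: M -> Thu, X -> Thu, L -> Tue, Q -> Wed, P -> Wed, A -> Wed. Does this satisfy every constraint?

No — it violates: X is fixed at Wed

Q must come after L — holds.
M must come after X — violated.
X is fixed at Wed — violated.
P is fixed at Wed — holds.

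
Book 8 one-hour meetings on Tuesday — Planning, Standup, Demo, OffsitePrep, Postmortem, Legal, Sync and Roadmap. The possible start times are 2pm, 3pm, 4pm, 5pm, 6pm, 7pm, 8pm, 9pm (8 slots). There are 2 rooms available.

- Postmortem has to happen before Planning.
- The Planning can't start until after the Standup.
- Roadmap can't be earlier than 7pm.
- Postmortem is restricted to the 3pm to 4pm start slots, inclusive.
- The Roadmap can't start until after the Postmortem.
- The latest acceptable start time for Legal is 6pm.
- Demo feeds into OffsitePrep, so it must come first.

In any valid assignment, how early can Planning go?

4pm

Precedence pushes Planning to at least 4pm.
Planning at 4pm is achievable: Roadmap -> 7pm; Planning -> 4pm; Standup -> 2pm; Postmortem -> 3pm; Sync -> 5pm; Legal -> 2pm; OffsitePrep -> 4pm; Demo -> 3pm.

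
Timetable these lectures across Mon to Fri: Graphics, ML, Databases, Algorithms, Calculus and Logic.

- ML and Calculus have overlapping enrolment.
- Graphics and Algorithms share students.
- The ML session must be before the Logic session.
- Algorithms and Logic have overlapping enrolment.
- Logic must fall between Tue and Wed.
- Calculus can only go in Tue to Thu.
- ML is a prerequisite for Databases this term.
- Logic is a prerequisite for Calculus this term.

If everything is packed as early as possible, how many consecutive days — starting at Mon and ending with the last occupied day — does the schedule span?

3 days

The precedence chain requires at least 3 distinct days.
3 works (last occupied day: Wed): for example Logic=Tue; Databases=Tue; Calculus=Wed; Algorithms=Wed; Graphics=Mon; ML=Mon.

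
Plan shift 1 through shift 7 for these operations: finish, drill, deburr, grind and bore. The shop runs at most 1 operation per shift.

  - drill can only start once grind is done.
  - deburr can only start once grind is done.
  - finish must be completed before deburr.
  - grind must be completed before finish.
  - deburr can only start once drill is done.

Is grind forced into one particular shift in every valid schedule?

grind can be shift 1 (e.g. deburr -> shift 4, drill -> shift 3, grind -> shift 1, finish -> shift 2, bore -> shift 5) or shift 2 (e.g. deburr=shift 5, grind=shift 2, bore=shift 1, drill=shift 4, finish=shift 3).

No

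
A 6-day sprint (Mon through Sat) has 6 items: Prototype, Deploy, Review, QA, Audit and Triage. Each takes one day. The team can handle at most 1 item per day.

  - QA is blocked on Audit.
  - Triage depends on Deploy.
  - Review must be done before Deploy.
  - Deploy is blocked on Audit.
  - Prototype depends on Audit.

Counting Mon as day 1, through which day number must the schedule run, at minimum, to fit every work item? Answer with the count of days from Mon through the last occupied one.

The precedence chain requires at least 3 distinct days.
With at most 1 per day and 6 work items, at least 6 days are needed.
6 works (last occupied day: Sat): for example Audit=Mon; Triage=Sat; QA=Fri; Review=Tue; Deploy=Wed; Prototype=Thu.

6 days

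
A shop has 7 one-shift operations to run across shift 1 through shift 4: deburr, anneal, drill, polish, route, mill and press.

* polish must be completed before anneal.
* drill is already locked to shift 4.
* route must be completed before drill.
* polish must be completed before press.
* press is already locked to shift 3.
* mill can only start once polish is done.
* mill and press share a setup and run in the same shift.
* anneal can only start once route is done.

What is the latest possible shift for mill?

shift 3

Mill must be in the same shift as press, which can't be before shift 3, so mill is at least shift 3; mill must be in the same shift as press, which can't be after shift 3, so mill is at most shift 3.
mill at shift 3 is achievable: mill -> shift 3; route -> shift 1; deburr -> shift 1; polish -> shift 1; press -> shift 3; drill -> shift 4; anneal -> shift 2.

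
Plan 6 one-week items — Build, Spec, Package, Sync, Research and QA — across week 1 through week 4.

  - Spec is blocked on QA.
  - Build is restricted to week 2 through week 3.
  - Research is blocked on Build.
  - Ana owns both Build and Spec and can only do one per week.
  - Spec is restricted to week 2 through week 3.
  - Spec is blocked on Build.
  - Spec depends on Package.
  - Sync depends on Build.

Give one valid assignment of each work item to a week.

Build=week 2; Spec=week 3; Package=week 1; QA=week 1; Research=week 3; Sync=week 3

Checking: Build(week 2) before Sync(week 3); Package(week 1) before Spec(week 3); QA(week 1) before Spec(week 3); Build(week 2) before Research(week 3); Build(week 2) before Spec(week 3); Build(week 2) != Spec(week 3); Spec=week 3 in [week 2,week 3]; Build=week 2 in [week 2,week 3].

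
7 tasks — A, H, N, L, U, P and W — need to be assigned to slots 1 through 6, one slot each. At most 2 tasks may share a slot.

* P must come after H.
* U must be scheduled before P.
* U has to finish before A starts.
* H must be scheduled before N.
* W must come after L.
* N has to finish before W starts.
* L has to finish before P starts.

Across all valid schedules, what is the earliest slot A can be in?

Precedence pushes A to at least 2.
A at 2 is achievable: U=1, A=2, N=3, L=2, W=4, H=1, P=3.

2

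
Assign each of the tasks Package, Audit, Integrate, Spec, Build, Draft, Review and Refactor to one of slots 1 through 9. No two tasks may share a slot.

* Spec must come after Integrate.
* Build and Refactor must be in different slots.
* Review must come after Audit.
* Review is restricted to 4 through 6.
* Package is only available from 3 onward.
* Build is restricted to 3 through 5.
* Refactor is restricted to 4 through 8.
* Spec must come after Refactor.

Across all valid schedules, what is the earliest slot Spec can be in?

Precedence pushes Spec to at least 5.
Spec at 5 is achievable: Audit in 1; Spec in 5; Review in 6; Draft in 8; Refactor in 4; Package in 7; Build in 3; Integrate in 2.

5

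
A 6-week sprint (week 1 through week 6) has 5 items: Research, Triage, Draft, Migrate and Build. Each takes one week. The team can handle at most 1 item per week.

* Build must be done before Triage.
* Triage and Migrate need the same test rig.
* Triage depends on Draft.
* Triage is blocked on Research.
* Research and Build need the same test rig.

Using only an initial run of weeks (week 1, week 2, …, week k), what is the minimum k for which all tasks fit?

The precedence chain requires at least 2 distinct weeks.
With at most 1 per week and 5 tasks, at least 5 weeks are needed.
5 works (last occupied week: week 5): for example Build -> week 3, Draft -> week 2, Research -> week 1, Migrate -> week 5, Triage -> week 4.

5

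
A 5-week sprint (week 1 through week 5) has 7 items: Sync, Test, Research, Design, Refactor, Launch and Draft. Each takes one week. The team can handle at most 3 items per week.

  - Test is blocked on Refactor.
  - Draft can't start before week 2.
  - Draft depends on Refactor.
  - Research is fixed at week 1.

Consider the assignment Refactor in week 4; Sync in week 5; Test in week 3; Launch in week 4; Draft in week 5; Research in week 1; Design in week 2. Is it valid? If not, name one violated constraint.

No. Test is blocked on Refactor is not satisfied.

Draft can't start before week 2 — holds.
Research is fixed at week 1 — holds.
The team can handle at most 3 items per week — holds.
Draft depends on Refactor — holds.
Test is blocked on Refactor — violated.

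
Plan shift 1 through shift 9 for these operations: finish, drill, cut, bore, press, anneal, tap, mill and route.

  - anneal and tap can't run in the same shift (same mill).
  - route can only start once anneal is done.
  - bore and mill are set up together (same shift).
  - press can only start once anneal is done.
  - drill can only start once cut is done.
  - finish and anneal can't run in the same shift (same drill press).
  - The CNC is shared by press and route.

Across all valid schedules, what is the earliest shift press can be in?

Precedence pushes press to at least shift 2.
press at shift 2 is achievable: finish in shift 2; bore in shift 1; mill in shift 1; press in shift 2; tap in shift 2; route in shift 3; cut in shift 1; anneal in shift 1; drill in shift 2.

shift 2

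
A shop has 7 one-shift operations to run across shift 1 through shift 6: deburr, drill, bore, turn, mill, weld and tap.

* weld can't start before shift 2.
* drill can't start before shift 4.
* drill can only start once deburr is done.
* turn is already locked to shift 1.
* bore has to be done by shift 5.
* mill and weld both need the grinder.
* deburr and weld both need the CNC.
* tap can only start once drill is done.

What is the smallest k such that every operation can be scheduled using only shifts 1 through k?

The precedence chain requires at least 3 distinct shifts.
Propagating the time windows through the other constraints, tap can't land before shift 5, so the schedule must run through at least shift 5.
5 works (last occupied shift: shift 5): for example deburr in shift 1, weld in shift 2, mill in shift 1, tap in shift 5, drill in shift 4, turn in shift 1, bore in shift 1.

5 shifts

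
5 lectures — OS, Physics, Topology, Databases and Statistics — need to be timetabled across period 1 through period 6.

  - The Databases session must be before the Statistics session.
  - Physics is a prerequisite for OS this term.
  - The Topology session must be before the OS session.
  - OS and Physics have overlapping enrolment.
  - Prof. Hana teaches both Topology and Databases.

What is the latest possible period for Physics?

Downstream work caps Physics at period 5.
Physics at period 5 is achievable: Physics in period 5, Statistics in period 3, Databases in period 2, Topology in period 1, OS in period 6.

period 5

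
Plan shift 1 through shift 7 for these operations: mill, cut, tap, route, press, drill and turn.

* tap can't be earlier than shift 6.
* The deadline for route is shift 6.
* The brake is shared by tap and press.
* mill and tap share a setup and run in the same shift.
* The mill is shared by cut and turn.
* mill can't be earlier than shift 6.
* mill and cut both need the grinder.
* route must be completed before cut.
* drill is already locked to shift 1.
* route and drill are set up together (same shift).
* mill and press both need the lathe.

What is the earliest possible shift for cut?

shift 2

Precedence pushes cut to at least shift 2.
cut at shift 2 is achievable: tap=shift 6, turn=shift 1, cut=shift 2, press=shift 1, drill=shift 1, route=shift 1, mill=shift 6.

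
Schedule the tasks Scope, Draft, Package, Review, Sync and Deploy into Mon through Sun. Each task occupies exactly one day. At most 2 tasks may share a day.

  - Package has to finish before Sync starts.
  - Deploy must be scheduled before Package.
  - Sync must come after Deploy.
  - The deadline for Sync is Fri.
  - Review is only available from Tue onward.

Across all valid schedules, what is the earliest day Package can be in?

Tue

Precedence pushes Package to at least Tue; downstream work caps Package at Thu.
Package at Tue is achievable: Review=Tue; Deploy=Mon; Package=Tue; Sync=Wed; Draft=Wed; Scope=Mon.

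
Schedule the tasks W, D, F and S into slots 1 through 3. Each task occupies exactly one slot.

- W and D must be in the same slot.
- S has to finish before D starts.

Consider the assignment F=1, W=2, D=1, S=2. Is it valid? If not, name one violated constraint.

S has to finish before D starts — violated.
W and D must be in the same slot — violated.

No — it violates: S has to finish before D starts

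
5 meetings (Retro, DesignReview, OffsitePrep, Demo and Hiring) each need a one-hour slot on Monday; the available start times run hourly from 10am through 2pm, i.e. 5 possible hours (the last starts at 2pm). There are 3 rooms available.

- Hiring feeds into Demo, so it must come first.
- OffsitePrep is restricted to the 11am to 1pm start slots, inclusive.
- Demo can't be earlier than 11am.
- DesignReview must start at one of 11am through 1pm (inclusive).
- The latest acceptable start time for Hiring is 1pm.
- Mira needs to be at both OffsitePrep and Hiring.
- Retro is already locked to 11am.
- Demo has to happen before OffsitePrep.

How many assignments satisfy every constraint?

Splitting on DesignReview: it can be 11am (4), 12pm (4), 1pm (4). Listing each branch's schedules as (Retro, OffsitePrep, Demo, Hiring):
DesignReview=11am: (11am,12pm,11am,10am) (11am,1pm,11am,10am) (11am,1pm,12pm,10am) (11am,1pm,12pm,11am) — 4.
DesignReview=12pm: (11am,12pm,11am,10am) (11am,1pm,11am,10am) (11am,1pm,12pm,10am) (11am,1pm,12pm,11am) — 4.
DesignReview=1pm: (11am,12pm,11am,10am) (11am,1pm,11am,10am) (11am,1pm,12pm,10am) (11am,1pm,12pm,11am) — 4.
Summing: 4 + 4 + 4 = 12.

12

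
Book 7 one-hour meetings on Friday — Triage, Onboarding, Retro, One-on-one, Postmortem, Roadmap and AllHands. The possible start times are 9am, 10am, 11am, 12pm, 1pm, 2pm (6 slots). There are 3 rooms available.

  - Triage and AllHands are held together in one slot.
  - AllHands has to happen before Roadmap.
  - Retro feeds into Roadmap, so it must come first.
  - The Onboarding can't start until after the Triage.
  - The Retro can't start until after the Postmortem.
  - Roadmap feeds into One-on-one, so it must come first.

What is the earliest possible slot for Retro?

Precedence pushes Retro to at least 10am; downstream work caps Retro at 12pm.
Retro at 10am is achievable: Triage -> 9am, Postmortem -> 9am, Retro -> 10am, One-on-one -> 12pm, AllHands -> 9am, Roadmap -> 11am, Onboarding -> 10am.

10am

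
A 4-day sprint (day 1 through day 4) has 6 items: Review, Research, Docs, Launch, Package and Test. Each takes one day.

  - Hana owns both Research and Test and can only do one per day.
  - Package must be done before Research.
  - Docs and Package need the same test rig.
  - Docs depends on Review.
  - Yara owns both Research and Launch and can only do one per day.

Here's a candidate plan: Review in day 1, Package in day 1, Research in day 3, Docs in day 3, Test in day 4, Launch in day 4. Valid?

Yes

Package must be done before Research — holds.
Hana owns both Research and Test and can only do one per day — holds.
Docs and Package need the same test rig — holds.
Yara owns both Research and Launch and can only do one per day — holds.
Docs depends on Review — holds.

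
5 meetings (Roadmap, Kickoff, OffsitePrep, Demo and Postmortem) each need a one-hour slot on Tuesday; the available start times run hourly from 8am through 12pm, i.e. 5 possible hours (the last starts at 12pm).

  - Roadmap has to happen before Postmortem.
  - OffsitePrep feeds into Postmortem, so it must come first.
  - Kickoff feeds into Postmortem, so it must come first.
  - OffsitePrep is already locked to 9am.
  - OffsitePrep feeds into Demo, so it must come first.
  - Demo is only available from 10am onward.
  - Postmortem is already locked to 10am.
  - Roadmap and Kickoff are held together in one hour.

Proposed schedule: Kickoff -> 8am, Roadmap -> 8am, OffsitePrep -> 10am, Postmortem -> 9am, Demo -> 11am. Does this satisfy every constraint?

No. OffsitePrep feeds into Postmortem, so it must come first is not satisfied.

OffsitePrep is already locked to 9am — violated.
Roadmap has to happen before Postmortem — holds.
Demo is only available from 10am onward — holds.
Roadmap and Kickoff are held together in one hour — holds.
Postmortem is already locked to 10am — violated.
OffsitePrep feeds into Postmortem, so it must come first — violated.
Kickoff feeds into Postmortem, so it must come first — holds.
OffsitePrep feeds into Demo, so it must come first — holds.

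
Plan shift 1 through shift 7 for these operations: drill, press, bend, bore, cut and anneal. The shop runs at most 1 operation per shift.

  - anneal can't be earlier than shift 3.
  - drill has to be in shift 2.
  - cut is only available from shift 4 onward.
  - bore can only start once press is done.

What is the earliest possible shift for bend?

bend at shift 1 is achievable: anneal=shift 3; press=shift 5; bend=shift 1; cut=shift 4; bore=shift 6; drill=shift 2.

shift 1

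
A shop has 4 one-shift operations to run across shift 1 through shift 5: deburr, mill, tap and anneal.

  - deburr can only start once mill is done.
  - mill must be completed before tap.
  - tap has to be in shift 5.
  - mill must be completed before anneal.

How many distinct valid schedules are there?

30

Splitting on deburr: it can be shift 2 (4), shift 3 (7), shift 4 (9), shift 5 (10). Listing each branch's schedules as (mill, tap, anneal) by shift number:
deburr=shift 2: (1,5,2) (1,5,3) (1,5,4) (1,5,5) — 4.
deburr=shift 3: (1,5,2) (1,5,3) (1,5,4) (1,5,5) (2,5,3) (2,5,4) (2,5,5) — 7.
deburr=shift 4: (1,5,2) (1,5,3) (1,5,4) (1,5,5) (2,5,3) (2,5,4) (2,5,5) (3,5,4) (3,5,5) — 9.
deburr=shift 5: (1,5,2) (1,5,3) (1,5,4) (1,5,5) (2,5,3) (2,5,4) (2,5,5) (3,5,4) (3,5,5) (4,5,5) — 10.
Summing: 4 + 7 + 9 + 10 = 30.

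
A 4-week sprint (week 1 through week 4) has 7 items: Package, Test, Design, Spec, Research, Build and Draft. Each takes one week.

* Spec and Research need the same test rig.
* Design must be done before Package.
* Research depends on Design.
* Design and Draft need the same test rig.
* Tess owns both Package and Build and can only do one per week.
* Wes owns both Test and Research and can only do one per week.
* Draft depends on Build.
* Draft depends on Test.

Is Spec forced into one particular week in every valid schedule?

No

Spec can be week 1 (e.g. Package=week 2, Spec=week 1, Design=week 1, Build=week 1, Draft=week 2, Research=week 2, Test=week 1) or week 2 (e.g. Build in week 1; Draft in week 2; Research in week 3; Design in week 1; Spec in week 2; Package in week 2; Test in week 1).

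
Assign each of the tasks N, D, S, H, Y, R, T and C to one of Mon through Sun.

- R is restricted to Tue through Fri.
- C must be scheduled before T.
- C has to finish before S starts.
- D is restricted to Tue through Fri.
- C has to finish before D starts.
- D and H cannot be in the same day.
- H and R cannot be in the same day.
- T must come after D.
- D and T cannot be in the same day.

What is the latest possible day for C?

Downstream work caps C at Thu.
C at Thu is achievable: N in Mon, C in Thu, H in Mon, D in Fri, Y in Mon, R in Tue, S in Fri, T in Sat.

Thu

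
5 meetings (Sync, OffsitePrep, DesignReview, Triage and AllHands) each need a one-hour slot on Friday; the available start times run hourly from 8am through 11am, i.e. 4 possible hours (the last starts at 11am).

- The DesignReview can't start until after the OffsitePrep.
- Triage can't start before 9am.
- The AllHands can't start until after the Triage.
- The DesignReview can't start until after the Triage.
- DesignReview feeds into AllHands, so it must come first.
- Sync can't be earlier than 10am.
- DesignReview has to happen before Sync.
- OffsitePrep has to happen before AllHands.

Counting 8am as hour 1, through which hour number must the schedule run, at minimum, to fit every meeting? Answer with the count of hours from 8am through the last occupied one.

4 hours

The precedence chain requires at least 3 distinct hours.
Propagating the time windows through the other constraints, Sync can't land before 11am — that is hour 4 counting from 8am — so the schedule must run through at least 4 hours.
4 works (last occupied hour: 11am): for example AllHands -> 11am, OffsitePrep -> 8am, DesignReview -> 10am, Sync -> 11am, Triage -> 9am.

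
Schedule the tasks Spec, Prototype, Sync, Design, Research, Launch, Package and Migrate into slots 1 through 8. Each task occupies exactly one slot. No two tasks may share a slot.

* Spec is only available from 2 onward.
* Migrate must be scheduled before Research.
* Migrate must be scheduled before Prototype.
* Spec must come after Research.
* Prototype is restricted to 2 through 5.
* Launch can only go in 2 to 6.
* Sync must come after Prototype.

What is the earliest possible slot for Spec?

3

Spec is available from 2; precedence pushes Spec to at least 3.
Spec at 3 is achievable: Migrate in 1, Launch in 5, Spec in 3, Package in 8, Sync in 6, Research in 2, Prototype in 4, Design in 7.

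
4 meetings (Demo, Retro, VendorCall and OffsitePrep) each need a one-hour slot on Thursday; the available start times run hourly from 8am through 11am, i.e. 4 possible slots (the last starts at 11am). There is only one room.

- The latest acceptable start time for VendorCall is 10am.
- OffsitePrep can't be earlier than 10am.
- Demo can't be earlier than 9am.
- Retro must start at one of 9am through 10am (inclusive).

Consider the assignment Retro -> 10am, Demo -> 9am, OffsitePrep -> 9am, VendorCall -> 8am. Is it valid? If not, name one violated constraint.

No. OffsitePrep can't be earlier than 10am is not satisfied.

The latest acceptable start time for VendorCall is 10am — holds.
There is only one room — violated.
OffsitePrep can't be earlier than 10am — violated.
Retro must start at one of 9am through 10am (inclusive) — holds.
Demo can't be earlier than 9am — holds.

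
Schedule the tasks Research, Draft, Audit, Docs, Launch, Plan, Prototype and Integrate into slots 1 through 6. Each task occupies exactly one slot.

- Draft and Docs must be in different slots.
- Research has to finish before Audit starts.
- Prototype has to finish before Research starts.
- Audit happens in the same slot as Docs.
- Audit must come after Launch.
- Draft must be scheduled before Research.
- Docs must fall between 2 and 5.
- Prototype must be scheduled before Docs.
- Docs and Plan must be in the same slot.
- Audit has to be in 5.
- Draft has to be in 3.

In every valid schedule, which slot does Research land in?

4

Draft is fixed at 3 and must come before Research, so Research is at least 4.
Audit is fixed at 5 and must come after Research, so Research is at most 4.
So Research must be 4.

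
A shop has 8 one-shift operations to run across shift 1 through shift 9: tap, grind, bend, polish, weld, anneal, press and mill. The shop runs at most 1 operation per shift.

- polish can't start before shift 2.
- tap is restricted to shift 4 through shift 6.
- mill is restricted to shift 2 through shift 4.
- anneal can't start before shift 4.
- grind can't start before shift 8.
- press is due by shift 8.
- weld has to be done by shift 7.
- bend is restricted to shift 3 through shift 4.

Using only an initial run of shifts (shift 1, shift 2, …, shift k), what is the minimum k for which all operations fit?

With at most 1 per shift and 8 operations, at least 8 shifts are needed.
grind can't be placed before shift 8, so the schedule must run through at least shift 8.
8 works (last occupied shift: shift 8): for example weld in shift 1; anneal in shift 5; press in shift 7; polish in shift 6; tap in shift 4; grind in shift 8; mill in shift 2; bend in shift 3.

8 shifts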